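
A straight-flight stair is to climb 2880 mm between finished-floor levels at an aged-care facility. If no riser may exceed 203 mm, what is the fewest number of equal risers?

15 risers

2880 / 203 = 14.187 → round up to 15 risers.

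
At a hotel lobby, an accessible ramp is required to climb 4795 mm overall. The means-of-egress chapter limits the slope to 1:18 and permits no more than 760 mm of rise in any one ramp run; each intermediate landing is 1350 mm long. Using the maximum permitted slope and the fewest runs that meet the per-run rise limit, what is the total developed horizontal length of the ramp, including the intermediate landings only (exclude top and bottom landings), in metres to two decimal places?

94.41 m

4795 / 760 = 6.31, so 7 ramp runs are needed. That means 6 intermediate landings.
Horizontal run for 4795 mm of rise at 1:18 is 4795 × 18 = 86310 mm.
Intermediate landings: 6 × 1350 = 8100 mm.
Developed length = 86310 + 8100 = 94410 mm.
= 94.41 m.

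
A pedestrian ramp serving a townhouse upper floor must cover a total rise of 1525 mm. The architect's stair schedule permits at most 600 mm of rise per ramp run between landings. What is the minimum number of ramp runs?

1525 / 600 = 2.542 → round up to 3 ramp runs.

3 runs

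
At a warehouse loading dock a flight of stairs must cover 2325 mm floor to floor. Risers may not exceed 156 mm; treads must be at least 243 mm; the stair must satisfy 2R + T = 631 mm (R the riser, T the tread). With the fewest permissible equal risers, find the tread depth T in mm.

⌈2325/156⌉ = 15 risers.
R = 2325 ÷ 15 = 155 mm.
T = 631 − 2·155 = 321 mm, which satisfies the 243 mm minimum.

321 mm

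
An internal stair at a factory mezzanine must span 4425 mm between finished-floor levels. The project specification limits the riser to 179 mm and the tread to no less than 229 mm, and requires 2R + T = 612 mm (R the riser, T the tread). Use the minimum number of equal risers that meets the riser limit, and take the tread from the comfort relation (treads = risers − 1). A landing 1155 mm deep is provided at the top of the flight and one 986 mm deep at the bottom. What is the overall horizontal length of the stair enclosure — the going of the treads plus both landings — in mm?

8333 mm

At most 179 each: 4425/179 = 24.72, giving 25 risers.
R = 4425 ÷ 25 = 177 mm.
T = 612 − 2·177 = 258 mm, which satisfies the 229 mm minimum.
25 risers give 24 treads; going = 24 × 258 = 6192 mm.
Add landings: 6192 + 1155 + 986 = 8333 mm.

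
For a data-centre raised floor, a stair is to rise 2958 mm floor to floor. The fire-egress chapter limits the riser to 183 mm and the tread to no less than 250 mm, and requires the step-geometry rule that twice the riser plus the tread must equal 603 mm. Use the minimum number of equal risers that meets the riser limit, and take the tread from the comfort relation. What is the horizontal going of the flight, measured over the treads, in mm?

4080 mm

At most 183 each: 2958/183 = 16.16, giving 17 risers.
Each riser is 2958/17 = 174 mm (≤ 183 mm).
From 2R + T = 603: T = 603 − 348 = 255 mm.
Going = (17 − 1) × 255 = 4080 mm.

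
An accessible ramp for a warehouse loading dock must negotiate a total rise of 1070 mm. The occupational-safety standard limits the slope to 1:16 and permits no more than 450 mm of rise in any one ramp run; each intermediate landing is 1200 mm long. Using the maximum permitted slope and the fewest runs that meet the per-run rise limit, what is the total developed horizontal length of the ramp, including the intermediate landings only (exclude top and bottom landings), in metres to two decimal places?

1070 / 450 = 2.378 → round up to 3 ramp runs. That means 2 intermediate landings.
Horizontal run for 1070 mm of rise at 1:16 is 1070 × 16 = 17120 mm.
2 intermediate landings contribute 2 × 1200 = 2400 mm.
Developed length = 17120 + 2400 = 19520 mm.
= 19.52 m.

19.52 m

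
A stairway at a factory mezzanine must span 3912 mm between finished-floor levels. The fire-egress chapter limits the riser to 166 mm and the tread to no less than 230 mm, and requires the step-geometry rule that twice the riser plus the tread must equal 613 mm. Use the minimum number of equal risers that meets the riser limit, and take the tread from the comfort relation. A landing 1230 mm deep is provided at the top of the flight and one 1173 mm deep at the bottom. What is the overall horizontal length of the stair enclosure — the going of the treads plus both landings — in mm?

⌈3912/166⌉ = 24 risers.
Each riser is 3912/24 = 163 mm (≤ 166 mm).
Tread T = 613 − 2 × 163 = 287 mm (≥ 230 mm).
24 risers give 23 treads; going = 23 × 287 = 6601 mm.
Add landings: 6601 + 1230 + 1173 = 9004 mm.

9004 mm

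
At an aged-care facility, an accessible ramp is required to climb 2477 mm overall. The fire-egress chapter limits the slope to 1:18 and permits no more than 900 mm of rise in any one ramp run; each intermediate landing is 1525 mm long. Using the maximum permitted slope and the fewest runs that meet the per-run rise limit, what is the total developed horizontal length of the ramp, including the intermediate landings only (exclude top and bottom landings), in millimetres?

47636 mm

⌈2477/900⌉ = 3 ramp runs. That means 2 intermediate landings.
Horizontal run for 2477 mm of rise at 1:18 is 2477 × 18 = 44586 mm.
2 intermediate landings contribute 2 × 1525 = 3050 mm.
Developed length = 44586 + 3050 = 47636 mm.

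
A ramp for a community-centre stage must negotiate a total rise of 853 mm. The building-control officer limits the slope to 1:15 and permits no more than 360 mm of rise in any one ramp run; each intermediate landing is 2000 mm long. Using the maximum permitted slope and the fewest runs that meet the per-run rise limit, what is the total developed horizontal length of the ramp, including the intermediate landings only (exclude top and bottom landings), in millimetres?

⌈853/360⌉ = 3 ramp runs. That means 2 intermediate landings.
Horizontal run for 853 mm of rise at 1:15 is 853 × 15 = 12795 mm.
2 intermediate landings contribute 2 × 2000 = 4000 mm.
Developed length = 12795 + 4000 = 16795 mm.

16795 mm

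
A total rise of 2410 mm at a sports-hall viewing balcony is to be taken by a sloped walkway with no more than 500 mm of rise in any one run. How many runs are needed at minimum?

At most 500 each: 2410/500 = 4.82, giving 5 ramp runs.

5 runs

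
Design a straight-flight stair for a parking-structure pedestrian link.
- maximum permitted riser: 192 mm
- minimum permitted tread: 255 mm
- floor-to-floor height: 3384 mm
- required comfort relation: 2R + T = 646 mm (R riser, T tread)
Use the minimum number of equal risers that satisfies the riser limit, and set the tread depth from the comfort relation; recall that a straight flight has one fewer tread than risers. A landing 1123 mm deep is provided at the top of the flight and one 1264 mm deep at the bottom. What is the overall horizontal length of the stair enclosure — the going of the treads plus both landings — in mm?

6977 mm

⌈3384/192⌉ = 18 risers.
R = 3384 ÷ 18 = 188 mm.
T = 646 − 2·188 = 270 mm, which satisfies the 255 mm minimum.
18 risers give 17 treads; going = 17 × 270 = 4590 mm.
Add landings: 4590 + 1123 + 1264 = 6977 mm.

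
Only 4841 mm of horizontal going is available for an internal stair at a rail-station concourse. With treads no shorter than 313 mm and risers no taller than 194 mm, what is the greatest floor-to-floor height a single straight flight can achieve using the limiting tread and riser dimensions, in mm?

4841 / 313 = 15.47, so 15 treads fit.
Risers = treads + 1 = 16.
Maximum height = 16 × 194 = 3104 mm.

3104 mm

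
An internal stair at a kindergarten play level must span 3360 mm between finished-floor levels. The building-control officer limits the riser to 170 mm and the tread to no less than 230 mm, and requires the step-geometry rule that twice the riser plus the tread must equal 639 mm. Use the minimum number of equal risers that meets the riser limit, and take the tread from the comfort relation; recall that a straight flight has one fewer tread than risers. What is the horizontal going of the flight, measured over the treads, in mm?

At most 170 each: 3360/170 = 19.76, giving 20 risers.
Riser R = 3360 / 20 = 168 mm, within the 170 mm limit.
From 2R + T = 639: T = 639 − 336 = 303 mm.
Treads = 20 − 1 = 19; going = 19 × 303 = 5757 mm.

5757 mm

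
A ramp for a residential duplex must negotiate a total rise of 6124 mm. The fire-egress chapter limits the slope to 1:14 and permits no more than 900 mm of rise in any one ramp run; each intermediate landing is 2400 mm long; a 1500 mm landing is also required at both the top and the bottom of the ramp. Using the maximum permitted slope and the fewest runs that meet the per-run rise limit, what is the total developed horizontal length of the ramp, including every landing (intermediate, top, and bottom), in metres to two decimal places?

103.14 m

At most 900 each: 6124/900 = 6.80, giving 7 ramp runs. That means 6 intermediate landings.
Ramp run (horizontal) at 1:14: 6124 × 14 = 85736 mm.
Intermediate landings: 6 × 2400 = 14400 mm.
Top and bottom landings: 2 × 1500 = 3000 mm.
Total = 85736 + 14400 + 3000 = 103136 mm.
= 103.14 m.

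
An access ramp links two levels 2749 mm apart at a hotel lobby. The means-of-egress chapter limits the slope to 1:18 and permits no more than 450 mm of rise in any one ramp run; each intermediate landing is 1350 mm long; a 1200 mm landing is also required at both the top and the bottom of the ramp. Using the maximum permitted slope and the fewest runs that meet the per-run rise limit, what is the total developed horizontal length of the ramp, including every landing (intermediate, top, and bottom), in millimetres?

59982 mm

⌈2749/450⌉ = 7 ramp runs. That means 6 intermediate landings.
Horizontal run for 2749 mm of rise at 1:18 is 2749 × 18 = 49482 mm.
6 intermediate landings contribute 6 × 1350 = 8100 mm.
Top and bottom landings: 2 × 1200 = 2400 mm.
Total = 49482 + 8100 + 2400 = 59982 mm.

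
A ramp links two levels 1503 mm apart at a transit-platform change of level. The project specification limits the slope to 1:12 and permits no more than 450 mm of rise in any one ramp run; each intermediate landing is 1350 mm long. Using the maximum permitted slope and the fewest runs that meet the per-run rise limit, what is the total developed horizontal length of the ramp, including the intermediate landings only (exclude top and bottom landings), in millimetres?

1503 / 450 = 3.34, so 4 ramp runs are needed. That means 3 intermediate landings.
Ramp run (horizontal) at 1:12: 1503 × 12 = 18036 mm.
Intermediate landings: 3 × 1350 = 4050 mm.
Total developed length = 18036 + 4050 = 22086 mm.

22086 mm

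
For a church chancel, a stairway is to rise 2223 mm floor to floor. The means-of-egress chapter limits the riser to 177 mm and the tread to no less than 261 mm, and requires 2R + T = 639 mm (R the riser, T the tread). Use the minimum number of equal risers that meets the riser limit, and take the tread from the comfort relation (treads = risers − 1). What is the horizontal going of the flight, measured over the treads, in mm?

At most 177 each: 2223/177 = 12.56, giving 13 risers.
Each riser is 2223/13 = 171 mm (≤ 177 mm).
From 2R + T = 639: T = 639 − 342 = 297 mm.
Treads = 13 − 1 = 12; going = 12 × 297 = 3564 mm.

3564 mm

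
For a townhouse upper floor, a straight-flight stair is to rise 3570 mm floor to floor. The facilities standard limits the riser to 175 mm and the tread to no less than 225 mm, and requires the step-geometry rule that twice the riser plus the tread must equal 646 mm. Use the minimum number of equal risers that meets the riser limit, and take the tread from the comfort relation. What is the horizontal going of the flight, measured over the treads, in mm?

6120 mm

3570 / 175 = 20.40, so 21 risers are needed.
Riser R = 3570 / 21 = 170 mm, within the 175 mm limit.
Tread T = 646 − 2 × 170 = 306 mm (≥ 225 mm).
Treads = 21 − 1 = 20; going = 20 × 306 = 6120 mm.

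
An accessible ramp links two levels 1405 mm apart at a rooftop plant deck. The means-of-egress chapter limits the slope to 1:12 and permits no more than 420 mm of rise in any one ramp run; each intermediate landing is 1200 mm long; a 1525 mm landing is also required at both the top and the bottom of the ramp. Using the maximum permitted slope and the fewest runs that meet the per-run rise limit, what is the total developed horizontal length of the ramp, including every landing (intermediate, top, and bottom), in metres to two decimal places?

1405 / 420 = 3.35, so 4 ramp runs are needed. That means 3 intermediate landings.
Horizontal run for 1405 mm of rise at 1:12 is 1405 × 12 = 16860 mm.
Intermediate landings: 3 × 1200 = 3600 mm.
Top and bottom landings: 2 × 1525 = 3050 mm.
Total = 16860 + 3600 + 3050 = 23510 mm.
= 23.51 m.

23.51 m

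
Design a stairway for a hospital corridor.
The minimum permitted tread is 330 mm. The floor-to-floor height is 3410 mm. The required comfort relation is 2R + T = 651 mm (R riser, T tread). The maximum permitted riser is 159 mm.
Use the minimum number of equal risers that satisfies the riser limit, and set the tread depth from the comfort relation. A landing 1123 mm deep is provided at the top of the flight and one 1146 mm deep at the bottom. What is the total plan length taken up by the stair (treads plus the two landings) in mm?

9430 mm

At most 159 each: 3410/159 = 21.45, giving 22 risers.
Each riser is 3410/22 = 155 mm (≤ 159 mm).
T = 651 − 2·155 = 341 mm, which satisfies the 330 mm minimum.
22 risers give 21 treads; going = 21 × 341 = 7161 mm.
Add landings: 7161 + 1123 + 1146 = 9430 mm.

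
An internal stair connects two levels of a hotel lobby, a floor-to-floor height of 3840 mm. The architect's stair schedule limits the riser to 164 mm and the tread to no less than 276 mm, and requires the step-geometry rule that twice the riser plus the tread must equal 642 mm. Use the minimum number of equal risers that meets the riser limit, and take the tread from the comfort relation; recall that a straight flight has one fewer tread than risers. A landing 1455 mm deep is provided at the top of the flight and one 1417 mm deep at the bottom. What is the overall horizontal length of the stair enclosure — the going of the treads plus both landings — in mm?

10278 mm

3840 / 164 = 23.415 → round up to 24 risers.
Riser R = 3840 / 24 = 160 mm, within the 164 mm limit.
From 2R + T = 642: T = 642 − 320 = 322 mm.
Going = (24 − 1) × 322 = 7406 mm.
Enclosure = 7406 + 1455 + 1417 = 10278 mm.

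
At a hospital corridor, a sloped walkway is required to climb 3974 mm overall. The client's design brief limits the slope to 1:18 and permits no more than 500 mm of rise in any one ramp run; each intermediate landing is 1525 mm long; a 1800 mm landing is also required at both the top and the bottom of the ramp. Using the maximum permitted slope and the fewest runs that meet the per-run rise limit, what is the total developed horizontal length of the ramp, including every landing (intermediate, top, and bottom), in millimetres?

85807 mm

3974 / 500 = 7.948 → round up to 8 ramp runs. That means 7 intermediate landings.
Horizontal run for 3974 mm of rise at 1:18 is 3974 × 18 = 71532 mm.
Intermediate landings: 7 × 1525 = 10675 mm.
Top and bottom landings: 2 × 1800 = 3600 mm.
Total = 71532 + 10675 + 3600 = 85807 mm.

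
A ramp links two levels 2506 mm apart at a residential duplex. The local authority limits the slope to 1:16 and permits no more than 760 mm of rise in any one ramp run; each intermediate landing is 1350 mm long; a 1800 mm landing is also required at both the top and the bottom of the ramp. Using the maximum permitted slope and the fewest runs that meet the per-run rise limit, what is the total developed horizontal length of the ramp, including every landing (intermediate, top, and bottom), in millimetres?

At most 760 each: 2506/760 = 3.30, giving 4 ramp runs. That means 3 intermediate landings.
Ramp run (horizontal) at 1:16: 2506 × 16 = 40096 mm.
Intermediate landings: 3 × 1350 = 4050 mm.
Top and bottom landings: 2 × 1800 = 3600 mm.
Total = 40096 + 4050 + 3600 = 47746 mm.

47746 mm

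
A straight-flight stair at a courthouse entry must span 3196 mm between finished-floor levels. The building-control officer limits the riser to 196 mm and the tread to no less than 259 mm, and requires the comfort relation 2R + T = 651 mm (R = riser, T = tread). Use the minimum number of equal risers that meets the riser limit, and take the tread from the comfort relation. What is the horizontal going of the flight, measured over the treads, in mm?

4400 mm

⌈3196/196⌉ = 17 risers.
Riser R = 3196 / 17 = 188 mm, within the 196 mm limit.
T = 651 − 2·188 = 275 mm, which satisfies the 259 mm minimum.
Going = (17 − 1) × 275 = 4400 mm.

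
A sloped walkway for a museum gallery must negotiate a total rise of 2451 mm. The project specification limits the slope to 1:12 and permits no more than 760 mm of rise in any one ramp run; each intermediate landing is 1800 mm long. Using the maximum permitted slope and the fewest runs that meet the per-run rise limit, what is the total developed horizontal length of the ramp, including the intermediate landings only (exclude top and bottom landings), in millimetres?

34812 mm

2451 / 760 = 3.225 → round up to 4 ramp runs. That means 3 intermediate landings.
Ramp run (horizontal) at 1:12: 2451 × 12 = 29412 mm.
Intermediate landings: 3 × 1800 = 5400 mm.
Developed length = 29412 + 5400 = 34812 mm.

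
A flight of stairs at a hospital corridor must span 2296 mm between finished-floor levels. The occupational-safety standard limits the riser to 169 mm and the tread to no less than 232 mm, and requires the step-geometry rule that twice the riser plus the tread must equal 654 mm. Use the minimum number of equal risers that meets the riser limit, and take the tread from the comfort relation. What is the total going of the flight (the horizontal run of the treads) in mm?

4238 mm

⌈2296/169⌉ = 14 risers.
Riser R = 2296 / 14 = 164 mm, within the 169 mm limit.
T = 654 − 2·164 = 326 mm, which satisfies the 232 mm minimum.
Going = (14 − 1) × 326 = 4238 mm.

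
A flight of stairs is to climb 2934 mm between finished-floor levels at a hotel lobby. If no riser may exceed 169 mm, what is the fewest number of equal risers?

2934 / 169 = 17.36, so 18 risers are needed.

18 risers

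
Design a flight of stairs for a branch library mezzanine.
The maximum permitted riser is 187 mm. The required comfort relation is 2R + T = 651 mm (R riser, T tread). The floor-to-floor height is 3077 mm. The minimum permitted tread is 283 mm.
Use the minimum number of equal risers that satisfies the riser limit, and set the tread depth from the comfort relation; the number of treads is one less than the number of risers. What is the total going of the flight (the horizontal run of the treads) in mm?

3077 / 187 = 16.45, so 17 risers are needed.
R = 3077 ÷ 17 = 181 mm.
From 2R + T = 651: T = 651 − 362 = 289 mm.
17 risers give 16 treads; going = 16 × 289 = 4624 mm.

4624 mm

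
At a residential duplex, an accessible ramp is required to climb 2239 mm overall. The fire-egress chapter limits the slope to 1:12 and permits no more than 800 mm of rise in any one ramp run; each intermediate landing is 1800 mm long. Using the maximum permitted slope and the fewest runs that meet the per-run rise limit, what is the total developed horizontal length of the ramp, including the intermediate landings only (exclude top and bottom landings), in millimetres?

30468 mm

2239 / 800 = 2.799 → round up to 3 ramp runs. That means 2 intermediate landings.
Ramp run (horizontal) at 1:12: 2239 × 12 = 26868 mm.
Intermediate landings: 2 × 1800 = 3600 mm.
Developed length = 26868 + 3600 = 30468 mm.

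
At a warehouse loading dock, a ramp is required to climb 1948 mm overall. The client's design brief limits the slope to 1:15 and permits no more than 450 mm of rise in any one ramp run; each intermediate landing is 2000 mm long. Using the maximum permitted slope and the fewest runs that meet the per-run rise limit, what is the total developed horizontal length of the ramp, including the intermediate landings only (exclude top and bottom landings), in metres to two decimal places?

At most 450 each: 1948/450 = 4.33, giving 5 ramp runs. That means 4 intermediate landings.
Horizontal run for 1948 mm of rise at 1:15 is 1948 × 15 = 29220 mm.
Intermediate landings: 4 × 2000 = 8000 mm.
Total developed length = 29220 + 8000 = 37220 mm.
= 37.22 m.

37.22 m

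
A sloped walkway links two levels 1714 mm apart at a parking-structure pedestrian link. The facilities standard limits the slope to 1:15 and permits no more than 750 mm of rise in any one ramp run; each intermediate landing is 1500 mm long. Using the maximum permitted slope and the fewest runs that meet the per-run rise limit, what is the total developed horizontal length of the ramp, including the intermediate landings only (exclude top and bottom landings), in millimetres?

1714 / 750 = 2.285 → round up to 3 ramp runs. That means 2 intermediate landings.
Ramp run (horizontal) at 1:15: 1714 × 15 = 25710 mm.
Intermediate landings: 2 × 1500 = 3000 mm.
Total developed length = 25710 + 3000 = 28710 mm.

28710 mm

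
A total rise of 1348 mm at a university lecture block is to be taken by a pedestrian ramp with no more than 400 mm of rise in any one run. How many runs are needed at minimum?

4 runs

⌈1348/400⌉ = 4 ramp runs.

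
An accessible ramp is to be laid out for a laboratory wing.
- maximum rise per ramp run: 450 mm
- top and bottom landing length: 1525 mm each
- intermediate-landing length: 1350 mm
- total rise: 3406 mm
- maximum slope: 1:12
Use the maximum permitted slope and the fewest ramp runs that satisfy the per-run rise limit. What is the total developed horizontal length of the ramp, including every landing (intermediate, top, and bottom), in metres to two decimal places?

At most 450 each: 3406/450 = 7.57, giving 8 ramp runs. That means 7 intermediate landings.
Horizontal run for 3406 mm of rise at 1:12 is 3406 × 12 = 40872 mm.
Intermediate landings: 7 × 1350 = 9450 mm.
Top and bottom landings: 2 × 1525 = 3050 mm.
Total = 40872 + 9450 + 3050 = 53372 mm.
= 53.37 m.

53.37 m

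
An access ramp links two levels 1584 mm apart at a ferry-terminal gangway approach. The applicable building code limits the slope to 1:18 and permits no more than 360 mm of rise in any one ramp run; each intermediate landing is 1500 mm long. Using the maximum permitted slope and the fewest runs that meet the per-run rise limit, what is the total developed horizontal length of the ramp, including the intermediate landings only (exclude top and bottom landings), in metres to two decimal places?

⌈1584/360⌉ = 5 ramp runs. That means 4 intermediate landings.
Ramp run (horizontal) at 1:18: 1584 × 18 = 28512 mm.
Intermediate landings: 4 × 1500 = 6000 mm.
Total developed length = 28512 + 6000 = 34512 mm.
= 34.51 m.

34.51 m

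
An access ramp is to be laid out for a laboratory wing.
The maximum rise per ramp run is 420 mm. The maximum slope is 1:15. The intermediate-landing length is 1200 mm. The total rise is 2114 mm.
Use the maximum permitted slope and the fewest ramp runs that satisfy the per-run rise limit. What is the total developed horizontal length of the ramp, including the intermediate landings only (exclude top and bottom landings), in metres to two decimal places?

2114 / 420 = 5.033 → round up to 6 ramp runs. That means 5 intermediate landings.
Ramp run (horizontal) at 1:15: 2114 × 15 = 31710 mm.
Intermediate landings: 5 × 1200 = 6000 mm.
Total developed length = 31710 + 6000 = 37710 mm.
= 37.71 m.

37.71 m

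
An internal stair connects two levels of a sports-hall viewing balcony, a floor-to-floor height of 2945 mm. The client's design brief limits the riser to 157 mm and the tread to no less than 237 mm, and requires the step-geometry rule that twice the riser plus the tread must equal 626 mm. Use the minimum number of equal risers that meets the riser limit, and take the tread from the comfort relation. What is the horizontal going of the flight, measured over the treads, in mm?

5688 mm

⌈2945/157⌉ = 19 risers.
Each riser is 2945/19 = 155 mm (≤ 157 mm).
From 2R + T = 626: T = 626 − 310 = 316 mm.
19 risers give 18 treads; going = 18 × 316 = 5688 mm.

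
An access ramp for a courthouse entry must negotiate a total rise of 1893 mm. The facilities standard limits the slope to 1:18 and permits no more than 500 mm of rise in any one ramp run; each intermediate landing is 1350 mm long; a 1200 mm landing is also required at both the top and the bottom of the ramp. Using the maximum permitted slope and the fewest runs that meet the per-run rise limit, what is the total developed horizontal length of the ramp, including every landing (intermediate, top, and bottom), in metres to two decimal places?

40.52 m

At most 500 each: 1893/500 = 3.79, giving 4 ramp runs. That means 3 intermediate landings.
Horizontal run for 1893 mm of rise at 1:18 is 1893 × 18 = 34074 mm.
3 intermediate landings contribute 3 × 1350 = 4050 mm.
Top and bottom landings: 2 × 1200 = 2400 mm.
Total = 34074 + 4050 + 2400 = 40524 mm.
= 40.52 m.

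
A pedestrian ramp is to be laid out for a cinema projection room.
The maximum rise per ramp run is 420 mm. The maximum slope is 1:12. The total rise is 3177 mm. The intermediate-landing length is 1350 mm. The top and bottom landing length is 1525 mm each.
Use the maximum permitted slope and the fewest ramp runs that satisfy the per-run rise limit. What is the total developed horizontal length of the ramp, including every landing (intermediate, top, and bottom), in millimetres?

3177 / 420 = 7.56, so 8 ramp runs are needed. That means 7 intermediate landings.
Ramp run (horizontal) at 1:12: 3177 × 12 = 38124 mm.
7 intermediate landings contribute 7 × 1350 = 9450 mm.
Top and bottom landings: 2 × 1525 = 3050 mm.
Total = 38124 + 9450 + 3050 = 50624 mm.

50624 mm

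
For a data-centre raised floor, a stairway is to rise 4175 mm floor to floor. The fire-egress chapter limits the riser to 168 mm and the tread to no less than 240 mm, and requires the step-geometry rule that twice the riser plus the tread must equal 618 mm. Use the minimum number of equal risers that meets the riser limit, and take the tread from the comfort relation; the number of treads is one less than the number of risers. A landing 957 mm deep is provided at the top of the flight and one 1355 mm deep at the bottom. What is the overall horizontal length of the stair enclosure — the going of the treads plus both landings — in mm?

9128 mm

⌈4175/168⌉ = 25 risers.
Each riser is 4175/25 = 167 mm (≤ 168 mm).
T = 618 − 2·167 = 284 mm, which satisfies the 240 mm minimum.
Treads = 25 − 1 = 24; going = 24 × 284 = 6816 mm.
Enclosure = 6816 + 957 + 1355 = 9128 mm.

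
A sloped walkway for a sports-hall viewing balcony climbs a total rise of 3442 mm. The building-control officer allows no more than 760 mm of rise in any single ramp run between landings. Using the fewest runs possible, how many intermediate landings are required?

4 intermediate landings

3442 / 760 = 4.53, so 5 ramp runs are needed.
5 runs are separated by 4 intermediate landings.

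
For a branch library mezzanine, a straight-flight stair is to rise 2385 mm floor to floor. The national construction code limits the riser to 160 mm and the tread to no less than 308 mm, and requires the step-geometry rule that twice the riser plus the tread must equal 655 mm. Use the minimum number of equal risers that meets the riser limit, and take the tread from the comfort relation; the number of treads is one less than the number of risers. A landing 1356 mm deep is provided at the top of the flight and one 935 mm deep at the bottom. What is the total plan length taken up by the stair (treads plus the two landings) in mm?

⌈2385/160⌉ = 15 risers.
R = 2385 ÷ 15 = 159 mm.
Tread T = 655 − 2 × 159 = 337 mm (≥ 308 mm).
Going = (15 − 1) × 337 = 4718 mm.
Enclosure = 4718 + 1356 + 935 = 7009 mm.

7009 mm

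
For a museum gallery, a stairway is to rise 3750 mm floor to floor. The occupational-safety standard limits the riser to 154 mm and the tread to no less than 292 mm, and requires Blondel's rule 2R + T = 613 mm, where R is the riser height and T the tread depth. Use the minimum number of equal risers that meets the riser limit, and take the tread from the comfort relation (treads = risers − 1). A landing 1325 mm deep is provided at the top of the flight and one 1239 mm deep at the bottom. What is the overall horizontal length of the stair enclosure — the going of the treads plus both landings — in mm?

⌈3750/154⌉ = 25 risers.
R = 3750 ÷ 25 = 150 mm.
Tread T = 613 − 2 × 150 = 313 mm (≥ 292 mm).
Going = (25 − 1) × 313 = 7512 mm.
Enclosure = 7512 + 1325 + 1239 = 10076 mm.

10076 mm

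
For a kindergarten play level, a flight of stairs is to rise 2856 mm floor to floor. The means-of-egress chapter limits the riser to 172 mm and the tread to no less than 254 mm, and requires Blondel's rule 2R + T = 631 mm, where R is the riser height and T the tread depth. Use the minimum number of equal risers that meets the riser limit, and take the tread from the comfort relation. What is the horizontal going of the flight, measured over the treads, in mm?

4720 mm

At most 172 each: 2856/172 = 16.60, giving 17 risers.
Each riser is 2856/17 = 168 mm (≤ 172 mm).
T = 631 − 2·168 = 295 mm, which satisfies the 254 mm minimum.
Going = (17 − 1) × 295 = 4720 mm.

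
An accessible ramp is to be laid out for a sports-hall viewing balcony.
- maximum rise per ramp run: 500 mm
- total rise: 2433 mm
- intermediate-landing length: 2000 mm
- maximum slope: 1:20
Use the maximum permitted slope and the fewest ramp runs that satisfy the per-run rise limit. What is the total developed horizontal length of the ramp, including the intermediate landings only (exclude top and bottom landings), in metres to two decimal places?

56.66 m

2433 / 500 = 4.87, so 5 ramp runs are needed. That means 4 intermediate landings.
Ramp run (horizontal) at 1:20: 2433 × 20 = 48660 mm.
4 intermediate landings contribute 4 × 2000 = 8000 mm.
Developed length = 48660 + 8000 = 56660 mm.
= 56.66 m.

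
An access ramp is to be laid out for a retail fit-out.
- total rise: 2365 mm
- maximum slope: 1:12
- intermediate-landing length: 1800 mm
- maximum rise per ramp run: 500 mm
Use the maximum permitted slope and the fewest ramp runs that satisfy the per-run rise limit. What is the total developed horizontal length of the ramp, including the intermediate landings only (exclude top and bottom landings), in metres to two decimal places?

2365 / 500 = 4.73, so 5 ramp runs are needed. That means 4 intermediate landings.
Ramp run (horizontal) at 1:12: 2365 × 12 = 28380 mm.
Intermediate landings: 4 × 1800 = 7200 mm.
Developed length = 28380 + 7200 = 35580 mm.
= 35.58 m.

35.58 m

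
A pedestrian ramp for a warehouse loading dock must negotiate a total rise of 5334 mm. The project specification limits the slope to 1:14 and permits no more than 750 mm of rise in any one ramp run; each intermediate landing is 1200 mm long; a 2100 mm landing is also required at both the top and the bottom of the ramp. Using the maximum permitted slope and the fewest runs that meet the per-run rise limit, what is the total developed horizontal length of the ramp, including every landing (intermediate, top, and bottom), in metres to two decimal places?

⌈5334/750⌉ = 8 ramp runs. That means 7 intermediate landings.
Horizontal run for 5334 mm of rise at 1:14 is 5334 × 14 = 74676 mm.
Intermediate landings: 7 × 1200 = 8400 mm.
Top and bottom landings: 2 × 2100 = 4200 mm.
Total = 74676 + 8400 + 4200 = 87276 mm.
= 87.28 m.

87.28 m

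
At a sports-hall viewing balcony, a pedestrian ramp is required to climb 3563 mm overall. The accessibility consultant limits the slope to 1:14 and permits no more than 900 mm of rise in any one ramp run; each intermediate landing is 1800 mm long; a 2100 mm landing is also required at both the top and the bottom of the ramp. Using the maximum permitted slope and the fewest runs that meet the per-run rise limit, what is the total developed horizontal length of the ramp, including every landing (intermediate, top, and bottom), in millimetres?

59482 mm

3563 / 900 = 3.959 → round up to 4 ramp runs. That means 3 intermediate landings.
Horizontal run for 3563 mm of rise at 1:14 is 3563 × 14 = 49882 mm.
Intermediate landings: 3 × 1800 = 5400 mm.
Top and bottom landings: 2 × 2100 = 4200 mm.
Total = 49882 + 5400 + 4200 = 59482 mm.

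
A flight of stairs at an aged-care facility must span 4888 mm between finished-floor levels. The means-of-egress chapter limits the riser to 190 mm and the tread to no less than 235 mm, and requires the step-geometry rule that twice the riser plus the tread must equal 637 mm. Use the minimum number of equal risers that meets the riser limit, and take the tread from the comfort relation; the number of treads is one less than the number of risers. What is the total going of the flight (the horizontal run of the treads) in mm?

At most 190 each: 4888/190 = 25.73, giving 26 risers.
Riser R = 4888 / 26 = 188 mm, within the 190 mm limit.
T = 637 − 2·188 = 261 mm, which satisfies the 235 mm minimum.
26 risers give 25 treads; going = 25 × 261 = 6525 mm.

6525 mm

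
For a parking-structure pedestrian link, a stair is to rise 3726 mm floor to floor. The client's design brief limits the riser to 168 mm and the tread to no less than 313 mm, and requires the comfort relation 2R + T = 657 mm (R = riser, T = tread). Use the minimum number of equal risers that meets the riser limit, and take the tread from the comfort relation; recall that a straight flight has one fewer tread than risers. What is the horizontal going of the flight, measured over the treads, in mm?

⌈3726/168⌉ = 23 risers.
Each riser is 3726/23 = 162 mm (≤ 168 mm).
Tread T = 657 − 2 × 162 = 333 mm (≥ 313 mm).
Treads = 23 − 1 = 22; going = 22 × 333 = 7326 mm.

7326 mm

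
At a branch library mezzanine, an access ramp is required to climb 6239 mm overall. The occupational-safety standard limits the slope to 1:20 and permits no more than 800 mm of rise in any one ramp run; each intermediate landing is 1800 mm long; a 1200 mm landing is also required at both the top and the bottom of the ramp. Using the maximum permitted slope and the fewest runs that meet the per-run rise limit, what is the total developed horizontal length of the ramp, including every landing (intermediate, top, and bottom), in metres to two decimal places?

6239 / 800 = 7.80, so 8 ramp runs are needed. That means 7 intermediate landings.
Ramp run (horizontal) at 1:20: 6239 × 20 = 124780 mm.
Intermediate landings: 7 × 1800 = 12600 mm.
Top and bottom landings: 2 × 1200 = 2400 mm.
Total = 124780 + 12600 + 2400 = 139780 mm.
= 139.78 m.

139.78 m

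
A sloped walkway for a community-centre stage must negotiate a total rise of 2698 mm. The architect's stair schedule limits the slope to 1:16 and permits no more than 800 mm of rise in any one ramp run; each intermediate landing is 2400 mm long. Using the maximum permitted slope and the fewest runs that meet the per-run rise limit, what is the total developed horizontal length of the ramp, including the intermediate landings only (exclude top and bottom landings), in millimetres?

2698 / 800 = 3.37, so 4 ramp runs are needed. That means 3 intermediate landings.
Horizontal run for 2698 mm of rise at 1:16 is 2698 × 16 = 43168 mm.
Intermediate landings: 3 × 2400 = 7200 mm.
Developed length = 43168 + 7200 = 50368 mm.

50368 mm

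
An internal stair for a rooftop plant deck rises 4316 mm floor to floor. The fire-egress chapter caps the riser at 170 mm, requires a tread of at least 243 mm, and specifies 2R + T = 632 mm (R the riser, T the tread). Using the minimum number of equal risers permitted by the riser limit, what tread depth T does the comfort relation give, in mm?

4316 / 170 = 25.388 → round up to 26 risers.
Riser R = 4316 / 26 = 166 mm, within the 170 mm limit.
From 2R + T = 632: T = 632 − 332 = 300 mm.

300 mm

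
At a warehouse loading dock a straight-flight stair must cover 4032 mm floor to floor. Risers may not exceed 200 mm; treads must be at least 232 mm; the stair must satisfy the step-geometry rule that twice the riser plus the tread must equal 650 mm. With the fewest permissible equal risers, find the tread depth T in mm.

4032 / 200 = 20.16, so 21 risers are needed.
R = 4032 ÷ 21 = 192 mm.
Tread T = 650 − 2 × 192 = 266 mm (≥ 232 mm).

266 mm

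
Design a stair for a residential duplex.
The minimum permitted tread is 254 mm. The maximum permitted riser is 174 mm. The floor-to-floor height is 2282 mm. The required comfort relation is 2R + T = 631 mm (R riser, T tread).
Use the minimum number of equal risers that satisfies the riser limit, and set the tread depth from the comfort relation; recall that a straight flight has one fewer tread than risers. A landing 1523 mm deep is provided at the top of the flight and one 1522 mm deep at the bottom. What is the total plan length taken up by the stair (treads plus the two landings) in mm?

7010 mm

2282 / 174 = 13.115 → round up to 14 risers.
R = 2282 ÷ 14 = 163 mm.
Tread T = 631 − 2 × 163 = 305 mm (≥ 254 mm).
Going = (14 − 1) × 305 = 3965 mm.
Enclosure = 3965 + 1523 + 1522 = 7010 mm.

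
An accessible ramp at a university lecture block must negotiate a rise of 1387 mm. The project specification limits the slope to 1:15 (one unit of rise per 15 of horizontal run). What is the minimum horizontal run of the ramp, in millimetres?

Run = rise × 15 = 1387 × 15 = 20805 mm.

20805 mm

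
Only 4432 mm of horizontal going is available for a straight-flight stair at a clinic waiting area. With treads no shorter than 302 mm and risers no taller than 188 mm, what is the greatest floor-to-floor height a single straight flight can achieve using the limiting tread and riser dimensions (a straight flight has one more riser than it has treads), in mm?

Treads that fit: ⌊4432 / 302⌋ = 14.
Risers = treads + 1 = 15.
Maximum height = 15 × 188 = 2820 mm.

2820 mm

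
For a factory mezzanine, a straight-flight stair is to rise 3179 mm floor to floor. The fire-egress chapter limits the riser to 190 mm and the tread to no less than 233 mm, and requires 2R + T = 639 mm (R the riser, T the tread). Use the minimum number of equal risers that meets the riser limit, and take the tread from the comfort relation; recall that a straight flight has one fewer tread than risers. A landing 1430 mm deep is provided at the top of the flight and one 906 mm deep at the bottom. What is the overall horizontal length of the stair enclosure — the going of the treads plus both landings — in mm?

6576 mm

3179 / 190 = 16.73, so 17 risers are needed.
Each riser is 3179/17 = 187 mm (≤ 190 mm).
Tread T = 639 − 2 × 187 = 265 mm (≥ 233 mm).
17 risers give 16 treads; going = 16 × 265 = 4240 mm.
Add landings: 4240 + 1430 + 906 = 6576 mm.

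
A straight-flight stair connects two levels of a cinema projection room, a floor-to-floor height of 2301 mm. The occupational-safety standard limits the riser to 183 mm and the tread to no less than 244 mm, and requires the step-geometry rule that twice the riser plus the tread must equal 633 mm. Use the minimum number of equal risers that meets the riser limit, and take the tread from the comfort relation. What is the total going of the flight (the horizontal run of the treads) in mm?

At most 183 each: 2301/183 = 12.57, giving 13 risers.
Each riser is 2301/13 = 177 mm (≤ 183 mm).
T = 633 − 2·177 = 279 mm, which satisfies the 244 mm minimum.
Going = (13 − 1) × 279 = 3348 mm.

3348 mm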